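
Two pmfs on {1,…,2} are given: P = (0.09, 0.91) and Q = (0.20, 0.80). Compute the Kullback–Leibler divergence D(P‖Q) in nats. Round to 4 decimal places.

0.0454 nats

D(P‖Q) = Σ p·ln(p/q).
  0.09·ln(0.09/0.20) = -0.07187
  0.91·ln(0.91/0.80) = 0.11724
D(P‖Q) = 0.0454 nats.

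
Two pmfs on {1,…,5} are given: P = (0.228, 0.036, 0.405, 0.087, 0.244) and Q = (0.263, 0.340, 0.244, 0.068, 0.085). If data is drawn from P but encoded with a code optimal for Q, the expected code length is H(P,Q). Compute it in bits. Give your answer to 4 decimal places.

H(P,Q) = −Σ p·log₂ q.
  −0.228·log₂(0.263) = 0.43933
  −0.036·log₂(0.340) = 0.05603
  −0.405·log₂(0.244) = 0.82419
  −0.087·log₂(0.068) = 0.33741
  −0.244·log₂(0.085) = 0.86776
H(P,Q) = 2.5247 bits.

2.5247 bits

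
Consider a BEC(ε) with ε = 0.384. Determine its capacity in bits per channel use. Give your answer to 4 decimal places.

0.6160 bits

Binary erasure channel: capacity C = 1 − ε.
C = 1 − 0.384 = 0.6160 bits per channel use.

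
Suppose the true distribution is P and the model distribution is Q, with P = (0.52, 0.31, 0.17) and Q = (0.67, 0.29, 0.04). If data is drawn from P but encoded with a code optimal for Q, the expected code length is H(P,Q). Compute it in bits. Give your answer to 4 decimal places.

H(P,Q) = −Σ p·log₂ q.
  −0.52·log₂(0.67) = 0.30044
  −0.31·log₂(0.29) = 0.55362
  −0.17·log₂(0.04) = 0.78946
H(P,Q) = 1.6435 bits.

1.6435 bits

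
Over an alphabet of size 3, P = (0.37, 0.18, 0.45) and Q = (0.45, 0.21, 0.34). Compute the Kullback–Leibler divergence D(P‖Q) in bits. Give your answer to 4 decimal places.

0.0375 bits

D(P‖Q) = Σ p·log₂(p/q).
  0.37·log₂(0.37/0.45) = -0.10449
  0.18·log₂(0.18/0.21) = -0.04003
  0.45·log₂(0.45/0.34) = 0.18198
D(P‖Q) = 0.0375 bits.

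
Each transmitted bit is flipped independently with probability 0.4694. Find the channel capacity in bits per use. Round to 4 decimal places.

Binary symmetric channel: C = 1 − h₂(ε) where h₂ is the binary entropy function.
h₂(0.4694) = −0.4694·log₂0.4694 − 0.5306·log₂0.5306 = 0.9973.
C = 1 − 0.9973 = 0.0027 bits per channel use.

0.0027 bits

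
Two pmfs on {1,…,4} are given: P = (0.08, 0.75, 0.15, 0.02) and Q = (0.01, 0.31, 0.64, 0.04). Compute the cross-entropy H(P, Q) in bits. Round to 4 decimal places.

H(P,Q) = −Σ p·log₂ q.
  −0.08·log₂(0.01) = 0.53151
  −0.75·log₂(0.31) = 1.26724
  −0.15·log₂(0.64) = 0.09658
  −0.02·log₂(0.04) = 0.09288
H(P,Q) = 1.9882 bits.

1.9882 bits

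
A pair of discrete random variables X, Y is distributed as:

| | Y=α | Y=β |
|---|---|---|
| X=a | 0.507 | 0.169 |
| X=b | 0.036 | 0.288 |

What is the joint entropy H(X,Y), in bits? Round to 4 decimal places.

H(X,Y) = −Σ p(x,y)·log₂ p(x,y) over all 4 cells.
  cell (a,α): −0.507·log₂0.507 = 0.49683
  cell (a,β): −0.169·log₂0.169 = 0.43347
  cell (b,α): −0.036·log₂0.036 = 0.17265
  cell (b,β): −0.288·log₂0.288 = 0.51721
Sum = 1.6202 bits.

1.6202 bits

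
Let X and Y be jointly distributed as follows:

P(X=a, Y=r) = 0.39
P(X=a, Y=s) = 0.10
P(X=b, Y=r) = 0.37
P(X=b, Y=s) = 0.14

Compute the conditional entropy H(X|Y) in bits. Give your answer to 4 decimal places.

Chain rule: H(X|Y) = H(X,Y) − H(Y).
Marginals: p(X) = (0.4900, 0.5100), p(Y) = (0.7600, 0.2400).
H(X,Y) = 1.7898 bits; H(Y) = 0.7950 bits.
H(X|Y) = 1.7898 − 0.7950 = 0.9948 bits.

0.9948 bits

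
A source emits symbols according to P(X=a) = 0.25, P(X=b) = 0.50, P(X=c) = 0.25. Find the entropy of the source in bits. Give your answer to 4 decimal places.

H(X) = −Σ p·log₂ p.
  −(0.25)·log₂(0.25) = 0.50000
  −(0.50)·log₂(0.50) = 0.50000
  −(0.25)·log₂(0.25) = 0.50000
Sum: 0.50000 + 0.50000 + 0.50000 = 1.5000 bits.

1.5000 bits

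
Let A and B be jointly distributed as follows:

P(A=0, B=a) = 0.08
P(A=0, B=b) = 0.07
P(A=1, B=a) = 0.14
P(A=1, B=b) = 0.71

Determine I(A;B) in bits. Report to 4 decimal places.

0.0620 bits

Marginals: p(A) = (0.1500, 0.8500), p(B) = (0.2200, 0.7800).
I(A;B) = Σ p(x,y)·log₂[p(x,y)/(p(x)p(y))].
  (0,a): 0.08·log₂(2.4242) = 0.10220
  (0,b): 0.07·log₂(0.5983) = -0.05188
  (1,a): 0.14·log₂(0.7487) = -0.05847
  (1,b): 0.71·log₂(1.0709) = 0.07016
Sum = 0.0620 bits.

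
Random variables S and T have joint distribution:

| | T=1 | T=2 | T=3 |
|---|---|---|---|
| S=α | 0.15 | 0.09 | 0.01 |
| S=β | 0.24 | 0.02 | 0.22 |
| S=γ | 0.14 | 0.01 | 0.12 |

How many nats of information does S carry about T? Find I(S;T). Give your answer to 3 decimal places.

0.134 nats

Marginals: p(S) = (0.2500, 0.4800, 0.2700), p(T) = (0.5300, 0.1200, 0.3500).
I(S;T) = H(S) + H(T) − H(S,T).
H(S) = 1.0524, H(T) = 0.9584, H(S,T) = 1.8769.
I(S;T) = 1.0524 + 0.9584 − 1.8769 = 0.134 nats.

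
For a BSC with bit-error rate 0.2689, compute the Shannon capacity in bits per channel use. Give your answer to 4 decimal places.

Binary symmetric channel: C = 1 − h₂(ε) where h₂ is the binary entropy function.
h₂(0.2689) = −0.2689·log₂0.2689 − 0.7311·log₂0.7311 = 0.8399.
C = 1 − 0.8399 = 0.1601 bits per channel use.

0.1601 bits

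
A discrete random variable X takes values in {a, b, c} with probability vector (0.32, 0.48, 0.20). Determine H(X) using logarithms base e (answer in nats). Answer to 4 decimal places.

1.0388 nats

H(X) = −Σ p·ln p.
  −(0.32)·ln(0.32) = 0.36462
  −(0.48)·ln(0.48) = 0.35231
  −(0.20)·ln(0.20) = 0.32189
Sum: 0.36462 + 0.35231 + 0.32189 = 1.0388 nats.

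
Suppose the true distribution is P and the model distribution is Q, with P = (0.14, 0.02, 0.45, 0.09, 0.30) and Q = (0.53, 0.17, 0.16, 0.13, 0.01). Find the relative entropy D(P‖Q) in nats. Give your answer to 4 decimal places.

1.2234 nats

D(P‖Q) = Σ p·ln(p/q).
  0.14·ln(0.14/0.53) = -0.18637
  0.02·ln(0.02/0.17) = -0.04280
  0.45·ln(0.45/0.16) = 0.46533
  0.09·ln(0.09/0.13) = -0.03310
  0.30·ln(0.30/0.01) = 1.02036
D(P‖Q) = 1.2234 nats.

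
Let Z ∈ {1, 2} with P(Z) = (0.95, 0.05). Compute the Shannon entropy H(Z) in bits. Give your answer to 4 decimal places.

0.2864 bits

H(Z) = −Σ p·log₂ p.
  −(0.95)·log₂(0.95) = 0.07030
  −(0.05)·log₂(0.05) = 0.21610
Sum: 0.07030 + 0.21610 = 0.2864 bits.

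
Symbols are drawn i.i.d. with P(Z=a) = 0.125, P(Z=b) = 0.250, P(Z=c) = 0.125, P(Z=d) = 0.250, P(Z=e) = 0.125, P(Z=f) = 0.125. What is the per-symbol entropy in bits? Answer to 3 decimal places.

H(Z) = −Σ p·log₂ p.
  −(0.125)·log₂(0.125) = 0.3750
  −(0.250)·log₂(0.250) = 0.5000
  −(0.125)·log₂(0.125) = 0.3750
  −(0.250)·log₂(0.250) = 0.5000
  −(0.125)·log₂(0.125) = 0.3750
  −(0.125)·log₂(0.125) = 0.3750
Sum: 0.3750 + 0.5000 + 0.3750 + 0.5000 + 0.3750 + 0.3750 = 2.500 bits.

2.500 bits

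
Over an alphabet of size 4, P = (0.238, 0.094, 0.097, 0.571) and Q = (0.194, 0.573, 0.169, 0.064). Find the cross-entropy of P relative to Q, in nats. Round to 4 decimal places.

H(P,Q) = −Σ p·ln q.
  −0.238·ln(0.194) = 0.39030
  −0.094·ln(0.573) = 0.05235
  −0.097·ln(0.169) = 0.17245
  −0.571·ln(0.064) = 1.56961
H(P,Q) = 2.1847 nats.

2.1847 nats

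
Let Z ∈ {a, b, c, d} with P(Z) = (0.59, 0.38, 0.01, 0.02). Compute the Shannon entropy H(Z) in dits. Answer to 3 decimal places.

H(Z) = −Σ p·log₁₀ p.
  −(0.59)·log₁₀(0.59) = 0.1352
  −(0.38)·log₁₀(0.38) = 0.1597
  −(0.01)·log₁₀(0.01) = 0.0200
  −(0.02)·log₁₀(0.02) = 0.0340
Sum: 0.1352 + 0.1597 + 0.0200 + 0.0340 = 0.349 dits.

0.349 dits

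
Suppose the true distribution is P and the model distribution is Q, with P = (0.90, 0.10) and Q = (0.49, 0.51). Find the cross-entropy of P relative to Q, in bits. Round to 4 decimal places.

H(P,Q) = −Σ p·log₂ q.
  −0.90·log₂(0.49) = 0.92623
  −0.10·log₂(0.51) = 0.09714
H(P,Q) = 1.0234 bits.

1.0234 bits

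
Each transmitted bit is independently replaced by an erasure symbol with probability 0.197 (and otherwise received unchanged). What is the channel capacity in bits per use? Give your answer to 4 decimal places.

Binary erasure channel: capacity C = 1 − ε.
C = 1 − 0.197 = 0.8030 bits per channel use.

0.8030 bits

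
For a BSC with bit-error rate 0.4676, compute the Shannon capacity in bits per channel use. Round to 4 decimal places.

Binary symmetric channel: C = 1 − h₂(ε) where h₂ is the binary entropy function.
h₂(0.4676) = −0.4676·log₂0.4676 − 0.5324·log₂0.5324 = 0.9970.
C = 1 − 0.9970 = 0.0030 bits per channel use.

0.0030 bits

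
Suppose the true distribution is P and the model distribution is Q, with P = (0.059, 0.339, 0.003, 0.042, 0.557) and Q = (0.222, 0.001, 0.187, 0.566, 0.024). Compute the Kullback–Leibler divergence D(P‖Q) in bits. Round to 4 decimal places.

D(P‖Q) = Σ p·log₂(p/q).
  0.059·log₂(0.059/0.222) = -0.11279
  0.339·log₂(0.339/0.001) = 2.84934
  0.003·log₂(0.003/0.187) = -0.01789
  0.042·log₂(0.042/0.566) = -0.15760
  0.557·log₂(0.557/0.024) = 2.52687
D(P‖Q) = 5.0879 bits.

5.0879 bits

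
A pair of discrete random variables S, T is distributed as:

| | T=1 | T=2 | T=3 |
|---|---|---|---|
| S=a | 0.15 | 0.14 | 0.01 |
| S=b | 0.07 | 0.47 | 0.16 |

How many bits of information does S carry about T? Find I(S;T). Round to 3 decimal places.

0.154 bits

Marginals: p(S) = (0.3000, 0.7000), p(T) = (0.2200, 0.6100, 0.1700).
I(S;T) = Σ p(x,y)·log₂[p(x,y)/(p(x)p(y))].
  (a,1): 0.15·log₂(2.2727) = 0.1777
  (a,2): 0.14·log₂(0.7650) = -0.0541
  (a,3): 0.01·log₂(0.1961) = -0.0235
  (b,1): 0.07·log₂(0.4545) = -0.0796
  (b,2): 0.47·log₂(1.1007) = 0.0651
  (b,3): 0.16·log₂(1.3445) = 0.0683
Sum = 0.154 bits.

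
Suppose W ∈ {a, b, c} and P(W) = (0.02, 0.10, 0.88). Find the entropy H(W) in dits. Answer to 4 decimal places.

H(W) = −Σ p·log₁₀ p.
  −(0.02)·log₁₀(0.02) = 0.03398
  −(0.10)·log₁₀(0.10) = 0.10000
  −(0.88)·log₁₀(0.88) = 0.04886
Sum: 0.03398 + 0.10000 + 0.04886 = 0.1828 dits.

0.1828 dits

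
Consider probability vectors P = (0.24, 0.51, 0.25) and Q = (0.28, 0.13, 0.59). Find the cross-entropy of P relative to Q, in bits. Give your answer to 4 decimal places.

2.1322 bits

H(P,Q) = −Σ p·log₂ q.
  −0.24·log₂(0.28) = 0.44076
  −0.51·log₂(0.13) = 1.50114
  −0.25·log₂(0.59) = 0.19030
H(P,Q) = 2.1322 bits.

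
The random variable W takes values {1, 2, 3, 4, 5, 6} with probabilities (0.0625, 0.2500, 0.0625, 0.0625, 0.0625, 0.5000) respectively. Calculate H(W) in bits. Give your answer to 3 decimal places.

2.000 bits

H(W) = −Σ p·log₂ p.
  −(0.0625)·log₂(0.0625) = 0.2500
  −(0.2500)·log₂(0.2500) = 0.5000
  −(0.0625)·log₂(0.0625) = 0.2500
  −(0.0625)·log₂(0.0625) = 0.2500
  −(0.0625)·log₂(0.0625) = 0.2500
  −(0.5000)·log₂(0.5000) = 0.5000
Sum: 0.2500 + 0.5000 + 0.2500 + 0.2500 + 0.2500 + 0.5000 = 2.000 bits.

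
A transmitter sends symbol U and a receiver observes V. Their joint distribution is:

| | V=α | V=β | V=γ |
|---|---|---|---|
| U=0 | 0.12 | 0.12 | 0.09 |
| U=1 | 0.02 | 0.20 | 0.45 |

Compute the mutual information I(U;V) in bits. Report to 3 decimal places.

Marginals: p(U) = (0.3300, 0.6700), p(V) = (0.1400, 0.3200, 0.5400).
I(U;V) = H(U) + H(V) − H(U,V).
H(U) = 0.9149, H(V) = 1.4032, H(U,V) = 2.1425.
I(U;V) = 0.9149 + 1.4032 − 2.1425 = 0.176 bits.

0.176 bits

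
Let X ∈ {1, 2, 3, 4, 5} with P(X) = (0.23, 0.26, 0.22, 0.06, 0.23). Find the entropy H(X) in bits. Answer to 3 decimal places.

H(X) = −Σ p·log₂ p.
  −(0.23)·log₂(0.23) = 0.4877
  −(0.26)·log₂(0.26) = 0.5053
  −(0.22)·log₂(0.22) = 0.4806
  −(0.06)·log₂(0.06) = 0.2435
  −(0.23)·log₂(0.23) = 0.4877
Sum: 0.4877 + 0.5053 + 0.4806 + 0.2435 + 0.4877 = 2.205 bits.

2.205 bits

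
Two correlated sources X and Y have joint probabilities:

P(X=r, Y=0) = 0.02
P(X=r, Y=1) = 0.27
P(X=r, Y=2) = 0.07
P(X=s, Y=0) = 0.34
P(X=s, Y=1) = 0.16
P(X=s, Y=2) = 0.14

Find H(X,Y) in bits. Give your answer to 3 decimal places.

2.241 bits

H(X,Y) = −Σ p(x,y)·log₂ p(x,y) over all 6 cells.
  cell (r,0): −0.02·log₂0.02 = 0.1129
  cell (r,1): −0.27·log₂0.27 = 0.5100
  cell (r,2): −0.07·log₂0.07 = 0.2686
  cell (s,0): −0.34·log₂0.34 = 0.5292
  cell (s,1): −0.16·log₂0.16 = 0.4230
  cell (s,2): −0.14·log₂0.14 = 0.3971
Sum = 2.241 bits.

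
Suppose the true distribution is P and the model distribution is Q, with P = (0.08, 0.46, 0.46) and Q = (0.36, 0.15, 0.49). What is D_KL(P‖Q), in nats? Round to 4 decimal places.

0.3661 nats

D(P‖Q) = Σ p·ln(p/q).
  0.08·ln(0.08/0.36) = -0.12033
  0.46·ln(0.46/0.15) = 0.51547
  0.46·ln(0.46/0.49) = -0.02906
D(P‖Q) = 0.3661 nats.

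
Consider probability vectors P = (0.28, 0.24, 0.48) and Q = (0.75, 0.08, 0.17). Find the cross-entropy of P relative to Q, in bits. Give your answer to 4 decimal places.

2.2178 bits

H(P,Q) = −Σ p·log₂ q.
  −0.28·log₂(0.75) = 0.11621
  −0.24·log₂(0.08) = 0.87453
  −0.48·log₂(0.17) = 1.22707
H(P,Q) = 2.2178 bits.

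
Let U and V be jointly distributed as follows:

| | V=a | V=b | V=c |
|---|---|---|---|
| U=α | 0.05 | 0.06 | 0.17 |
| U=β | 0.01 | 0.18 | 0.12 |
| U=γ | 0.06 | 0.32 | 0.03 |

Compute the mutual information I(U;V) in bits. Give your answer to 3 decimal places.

Marginals: p(U) = (0.2800, 0.3100, 0.4100), p(V) = (0.1200, 0.5600, 0.3200).
I(U;V) = Σ p(x,y)·log₂[p(x,y)/(p(x)p(y))].
  (α,a): 0.05·log₂(1.4881) = 0.0287
  (α,b): 0.06·log₂(0.3827) = -0.0832
  (α,c): 0.17·log₂(1.8973) = 0.1571
  (β,a): 0.01·log₂(0.2688) = -0.0190
  (β,b): 0.18·log₂(1.0369) = 0.0094
  (β,c): 0.12·log₂(1.2097) = 0.0330
  (γ,a): 0.06·log₂(1.2195) = 0.0172
  (γ,b): 0.32·log₂(1.3937) = 0.1533
  (γ,c): 0.03·log₂(0.2287) = -0.0639
Sum = 0.233 bits.

0.233 bits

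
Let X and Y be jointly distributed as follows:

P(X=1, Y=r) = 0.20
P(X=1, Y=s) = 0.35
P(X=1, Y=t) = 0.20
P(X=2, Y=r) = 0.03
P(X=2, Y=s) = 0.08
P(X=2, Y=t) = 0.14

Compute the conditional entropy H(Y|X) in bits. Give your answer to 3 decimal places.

Marginals: p(X) = (0.7500, 0.2500), p(Y) = (0.2300, 0.4300, 0.3400).
H(Y|X) = Σ p(X) · H(Y|X=·).
  X=1: p=0.7500, H(Y|X=1) = 1.5301
  X=2: p=0.2500, H(Y|X=2) = 1.3615
Weighted sum = 1.488 bits.

1.488 bits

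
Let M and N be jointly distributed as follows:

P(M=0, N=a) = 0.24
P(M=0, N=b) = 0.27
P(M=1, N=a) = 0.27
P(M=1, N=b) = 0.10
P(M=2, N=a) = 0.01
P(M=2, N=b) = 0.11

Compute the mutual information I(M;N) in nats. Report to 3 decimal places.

0.089 nats

Marginals: p(M) = (0.5100, 0.3700, 0.1200), p(N) = (0.5200, 0.4800).
I(M;N) = H(M) + H(N) − H(M,N).
H(M) = 0.9657, H(N) = 0.6923, H(M,N) = 1.5687.
I(M;N) = 0.9657 + 0.6923 − 1.5687 = 0.089 nats.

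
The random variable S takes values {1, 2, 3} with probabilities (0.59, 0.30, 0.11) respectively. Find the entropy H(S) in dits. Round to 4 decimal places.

0.3975 dits

H(S) = −Σ p·log₁₀ p.
  −(0.59)·log₁₀(0.59) = 0.13520
  −(0.30)·log₁₀(0.30) = 0.15686
  −(0.11)·log₁₀(0.11) = 0.10545
Sum: 0.13520 + 0.15686 + 0.10545 = 0.3975 dits.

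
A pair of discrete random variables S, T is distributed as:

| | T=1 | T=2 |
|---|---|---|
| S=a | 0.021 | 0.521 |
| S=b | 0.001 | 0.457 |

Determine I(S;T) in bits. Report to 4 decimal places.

0.0141 bits

Marginals: p(S) = (0.5420, 0.4580), p(T) = (0.0220, 0.9780).
I(S;T) = Σ p(x,y)·log₂[p(x,y)/(p(x)p(y))].
  (a,1): 0.021·log₂(1.7612) = 0.01715
  (a,2): 0.521·log₂(0.9829) = -0.01298
  (b,1): 0.001·log₂(0.0992) = -0.00333
  (b,2): 0.457·log₂(1.0203) = 0.01323
Sum = 0.0141 bits.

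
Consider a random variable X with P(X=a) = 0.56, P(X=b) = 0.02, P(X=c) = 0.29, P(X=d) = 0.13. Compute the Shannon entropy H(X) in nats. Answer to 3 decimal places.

H(X) = −Σ p·ln p.
  −(0.56)·ln(0.56) = 0.3247
  −(0.02)·ln(0.02) = 0.0782
  −(0.29)·ln(0.29) = 0.3590
  −(0.13)·ln(0.13) = 0.2652
Sum: 0.3247 + 0.0782 + 0.3590 + 0.2652 = 1.027 nats.

1.027 nats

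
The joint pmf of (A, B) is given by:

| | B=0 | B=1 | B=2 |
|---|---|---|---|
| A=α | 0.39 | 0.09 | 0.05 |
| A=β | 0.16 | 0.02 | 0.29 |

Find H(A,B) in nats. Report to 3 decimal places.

1.464 nats

H(A,B) = −Σ p(x,y)·ln p(x,y) over all 6 cells.
  cell (α,0): −0.39·ln0.39 = 0.3672
  cell (α,1): −0.09·ln0.09 = 0.2167
  cell (α,2): −0.05·ln0.05 = 0.1498
  cell (β,0): −0.16·ln0.16 = 0.2932
  cell (β,1): −0.02·ln0.02 = 0.0782
  cell (β,2): −0.29·ln0.29 = 0.3590
Sum = 1.464 nats.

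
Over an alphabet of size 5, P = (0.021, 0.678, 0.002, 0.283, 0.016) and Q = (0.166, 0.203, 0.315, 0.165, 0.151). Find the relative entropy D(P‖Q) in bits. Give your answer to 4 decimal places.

1.2708 bits

D(P‖Q) = Σ p·log₂(p/q).
  0.021·log₂(0.021/0.166) = -0.06264
  0.678·log₂(0.678/0.203) = 1.17959
  0.002·log₂(0.002/0.315) = -0.01460
  0.283·log₂(0.283/0.165) = 0.22027
  0.016·log₂(0.016/0.151) = -0.05181
D(P‖Q) = 1.2708 bits.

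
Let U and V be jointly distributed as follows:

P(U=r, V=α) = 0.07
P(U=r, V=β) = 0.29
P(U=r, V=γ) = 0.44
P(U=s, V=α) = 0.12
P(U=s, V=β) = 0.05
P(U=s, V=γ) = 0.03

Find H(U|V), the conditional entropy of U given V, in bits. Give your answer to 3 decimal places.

0.546 bits

Marginals: p(U) = (0.8000, 0.2000), p(V) = (0.1900, 0.3400, 0.4700).
H(U|V) = Σ p(V) · H(U|V=·).
  V=α: p=0.1900, H(U|V=α) = 0.9495
  V=β: p=0.3400, H(U|V=β) = 0.6024
  V=γ: p=0.4700, H(U|V=γ) = 0.3425
Weighted sum = 0.546 bits.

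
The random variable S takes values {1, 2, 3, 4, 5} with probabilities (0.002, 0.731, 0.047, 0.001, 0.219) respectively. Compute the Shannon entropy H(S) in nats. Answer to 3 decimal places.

0.725 nats

H(S) = −Σ p·ln p.
  −(0.002)·ln(0.002) = 0.0124
  −(0.731)·ln(0.731) = 0.2291
  −(0.047)·ln(0.047) = 0.1437
  −(0.001)·ln(0.001) = 0.0069
  −(0.219)·ln(0.219) = 0.3326
Sum: 0.0124 + 0.2291 + 0.1437 + 0.0069 + 0.3326 = 0.725 nats.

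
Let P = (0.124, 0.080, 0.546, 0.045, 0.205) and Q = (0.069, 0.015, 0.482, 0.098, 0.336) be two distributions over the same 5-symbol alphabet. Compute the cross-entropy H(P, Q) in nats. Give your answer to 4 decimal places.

H(P,Q) = −Σ p·ln q.
  −0.124·ln(0.069) = 0.33153
  −0.080·ln(0.015) = 0.33598
  −0.546·ln(0.482) = 0.39848
  −0.045·ln(0.098) = 0.10453
  −0.205·ln(0.336) = 0.22358
H(P,Q) = 1.3941 nats.

1.3941 nats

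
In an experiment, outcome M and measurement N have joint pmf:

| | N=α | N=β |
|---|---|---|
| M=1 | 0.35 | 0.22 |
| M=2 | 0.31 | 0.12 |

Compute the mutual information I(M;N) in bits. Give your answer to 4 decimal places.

Marginals: p(M) = (0.5700, 0.4300), p(N) = (0.6600, 0.3400).
I(M;N) = H(M) + H(N) − H(M,N).
H(M) = 0.9858, H(N) = 0.9248, H(M,N) = 1.9015.
I(M;N) = 0.9858 + 0.9248 − 1.9015 = 0.0091 bits.

0.0091 bits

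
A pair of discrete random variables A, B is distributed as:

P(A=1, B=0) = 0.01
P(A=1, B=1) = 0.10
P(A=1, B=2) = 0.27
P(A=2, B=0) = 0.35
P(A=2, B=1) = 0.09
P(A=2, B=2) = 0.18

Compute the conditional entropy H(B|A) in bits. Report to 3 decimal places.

1.239 bits

Marginals: p(A) = (0.3800, 0.6200), p(B) = (0.3600, 0.1900, 0.4500).
H(B|A) = Σ p(A) · H(B|A=·).
  A=1: p=0.3800, H(B|A=1) = 0.9953
  A=2: p=0.6200, H(B|A=2) = 1.3879
Weighted sum = 1.239 bits.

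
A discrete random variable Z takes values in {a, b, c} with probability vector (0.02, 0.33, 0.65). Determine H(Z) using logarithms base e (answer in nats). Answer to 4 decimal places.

0.7241 nats

H(Z) = −Σ p·ln p.
  −(0.02)·ln(0.02) = 0.07824
  −(0.33)·ln(0.33) = 0.36586
  −(0.65)·ln(0.65) = 0.28001
Sum: 0.07824 + 0.36586 + 0.28001 = 0.7241 nats.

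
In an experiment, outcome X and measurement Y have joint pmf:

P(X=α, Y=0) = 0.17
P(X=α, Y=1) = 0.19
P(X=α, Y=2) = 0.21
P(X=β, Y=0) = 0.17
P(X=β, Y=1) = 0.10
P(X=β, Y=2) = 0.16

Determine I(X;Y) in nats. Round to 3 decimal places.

Marginals: p(X) = (0.5700, 0.4300), p(Y) = (0.3400, 0.2900, 0.3700).
I(X;Y) = Σ p(x,y)·ln[p(x,y)/(p(x)p(y))].
  (α,0): 0.17·ln(0.8772) = -0.0223
  (α,1): 0.19·ln(1.1494) = 0.0265
  (α,2): 0.21·ln(0.9957) = -0.0009
  (β,0): 0.17·ln(1.1628) = 0.0256
  (β,1): 0.10·ln(0.8019) = -0.0221
  (β,2): 0.16·ln(1.0057) = 0.0009
Sum = 0.008 nats.

0.008 nats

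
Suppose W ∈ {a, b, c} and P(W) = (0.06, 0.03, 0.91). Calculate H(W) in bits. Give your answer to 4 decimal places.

0.5191 bits

H(W) = −Σ p·log₂ p.
  −(0.06)·log₂(0.06) = 0.24353
  −(0.03)·log₂(0.03) = 0.15177
  −(0.91)·log₂(0.91) = 0.12382
Sum: 0.24353 + 0.15177 + 0.12382 = 0.5191 bits.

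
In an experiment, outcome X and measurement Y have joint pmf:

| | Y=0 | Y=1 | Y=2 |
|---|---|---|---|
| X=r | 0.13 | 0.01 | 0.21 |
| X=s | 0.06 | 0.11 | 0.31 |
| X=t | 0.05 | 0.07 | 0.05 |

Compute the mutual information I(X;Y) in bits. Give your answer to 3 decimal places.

0.144 bits

Marginals: p(X) = (0.3500, 0.4800, 0.1700), p(Y) = (0.2400, 0.1900, 0.5700).
I(X;Y) = H(X) + H(Y) − H(X,Y).
H(X) = 1.4730, H(Y) = 1.4116, H(X,Y) = 2.7403.
I(X;Y) = 1.4730 + 1.4116 − 2.7403 = 0.144 bits.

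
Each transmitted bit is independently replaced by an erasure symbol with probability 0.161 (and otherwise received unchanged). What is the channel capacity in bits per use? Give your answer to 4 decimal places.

0.8390 bits

Binary erasure channel: capacity C = 1 − ε.
C = 1 − 0.161 = 0.8390 bits per channel use.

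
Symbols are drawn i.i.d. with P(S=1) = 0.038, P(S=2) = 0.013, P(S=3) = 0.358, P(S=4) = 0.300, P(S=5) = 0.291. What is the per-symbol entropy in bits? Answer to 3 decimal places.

1.831 bits

H(S) = −Σ p·log₂ p.
  −(0.038)·log₂(0.038) = 0.1793
  −(0.013)·log₂(0.013) = 0.0814
  −(0.358)·log₂(0.358) = 0.5305
  −(0.300)·log₂(0.300) = 0.5211
  −(0.291)·log₂(0.291) = 0.5182
Sum: 0.1793 + 0.0814 + 0.5305 + 0.5211 + 0.5182 = 1.831 bits.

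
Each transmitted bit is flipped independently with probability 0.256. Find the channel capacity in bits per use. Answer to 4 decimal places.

Binary symmetric channel: C = 1 − h₂(ε) where h₂ is the binary entropy function.
h₂(0.256) = −0.256·log₂0.256 − 0.744·log₂0.744 = 0.8207.
C = 1 − 0.8207 = 0.1793 bits per channel use.

0.1793 bits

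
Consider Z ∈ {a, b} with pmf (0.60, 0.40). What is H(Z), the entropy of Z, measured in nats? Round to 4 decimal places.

H(Z) = −Σ p·ln p.
  −(0.60)·ln(0.60) = 0.30650
  −(0.40)·ln(0.40) = 0.36652
Sum: 0.30650 + 0.36652 = 0.6730 nats.

0.6730 nats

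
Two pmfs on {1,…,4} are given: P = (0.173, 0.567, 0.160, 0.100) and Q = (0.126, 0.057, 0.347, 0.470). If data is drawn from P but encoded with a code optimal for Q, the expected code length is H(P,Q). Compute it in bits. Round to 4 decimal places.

3.2136 bits

H(P,Q) = −Σ p·log₂ q.
  −0.173·log₂(0.126) = 0.51701
  −0.567·log₂(0.057) = 2.34335
  −0.160·log₂(0.347) = 0.24432
  −0.100·log₂(0.470) = 0.10893
H(P,Q) = 3.2136 bits.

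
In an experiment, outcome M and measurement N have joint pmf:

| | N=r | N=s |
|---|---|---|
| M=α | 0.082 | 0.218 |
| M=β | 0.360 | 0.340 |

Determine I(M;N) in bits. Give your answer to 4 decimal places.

0.0368 bits

Marginals: p(M) = (0.3000, 0.7000), p(N) = (0.4420, 0.5580).
I(M;N) = Σ p(x,y)·log₂[p(x,y)/(p(x)p(y))].
  (α,r): 0.082·log₂(0.6184) = -0.05686
  (α,s): 0.218·log₂(1.3023) = 0.08306
  (β,r): 0.360·log₂(1.1635) = 0.07867
  (β,s): 0.340·log₂(0.8705) = -0.06805
Sum = 0.0368 bits.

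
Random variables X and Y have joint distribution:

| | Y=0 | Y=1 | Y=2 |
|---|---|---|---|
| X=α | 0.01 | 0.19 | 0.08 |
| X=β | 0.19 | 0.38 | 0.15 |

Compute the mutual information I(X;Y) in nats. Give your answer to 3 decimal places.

Marginals: p(X) = (0.2800, 0.7200), p(Y) = (0.2000, 0.5700, 0.2300).
I(X;Y) = Σ p(x,y)·ln[p(x,y)/(p(x)p(y))].
  (α,0): 0.01·ln(0.1786) = -0.0172
  (α,1): 0.19·ln(1.1905) = 0.0331
  (α,2): 0.08·ln(1.2422) = 0.0174
  (β,0): 0.19·ln(1.3194) = 0.0527
  (β,1): 0.38·ln(0.9259) = -0.0292
  (β,2): 0.15·ln(0.9058) = -0.0148
Sum = 0.042 nats.

0.042 nats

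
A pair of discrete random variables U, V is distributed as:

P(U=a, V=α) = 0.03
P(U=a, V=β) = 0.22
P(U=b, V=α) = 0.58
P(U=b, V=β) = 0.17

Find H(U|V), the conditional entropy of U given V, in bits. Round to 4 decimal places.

Chain rule: H(U|V) = H(U,V) − H(V).
Marginals: p(U) = (0.2500, 0.7500), p(V) = (0.6100, 0.3900).
H(U,V) = 1.5227 bits; H(V) = 0.9648 bits.
H(U|V) = 1.5227 − 0.9648 = 0.5579 bits.

0.5579 bits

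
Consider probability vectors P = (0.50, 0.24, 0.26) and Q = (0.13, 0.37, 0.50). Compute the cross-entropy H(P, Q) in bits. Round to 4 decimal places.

H(P,Q) = −Σ p·log₂ q.
  −0.50·log₂(0.13) = 1.47171
  −0.24·log₂(0.37) = 0.34426
  −0.26·log₂(0.50) = 0.26000
H(P,Q) = 2.0760 bits.

2.0760 bits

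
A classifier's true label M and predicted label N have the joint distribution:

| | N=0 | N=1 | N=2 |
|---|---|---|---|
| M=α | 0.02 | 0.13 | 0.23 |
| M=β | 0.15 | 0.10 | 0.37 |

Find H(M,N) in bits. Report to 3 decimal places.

H(M,N) = −Σ p(x,y)·log₂ p(x,y) over all 6 cells.
  cell (α,0): −0.02·log₂0.02 = 0.1129
  cell (α,1): −0.13·log₂0.13 = 0.3826
  cell (α,2): −0.23·log₂0.23 = 0.4877
  cell (β,0): −0.15·log₂0.15 = 0.4105
  cell (β,1): −0.10·log₂0.10 = 0.3322
  cell (β,2): −0.37·log₂0.37 = 0.5307
Sum = 2.257 bits.

2.257 bits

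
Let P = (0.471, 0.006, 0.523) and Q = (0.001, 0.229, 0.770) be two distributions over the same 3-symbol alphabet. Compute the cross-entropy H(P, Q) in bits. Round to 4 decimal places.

H(P,Q) = −Σ p·log₂ q.
  −0.471·log₂(0.001) = 4.69388
  −0.006·log₂(0.229) = 0.01276
  −0.523·log₂(0.770) = 0.19721
H(P,Q) = 4.9039 bits.

4.9039 bits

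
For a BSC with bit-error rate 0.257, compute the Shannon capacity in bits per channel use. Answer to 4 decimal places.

Binary symmetric channel: C = 1 − h₂(ε) where h₂ is the binary entropy function.
h₂(0.257) = −0.257·log₂0.257 − 0.743·log₂0.743 = 0.8222.
C = 1 − 0.8222 = 0.1778 bits per channel use.

0.1778 bits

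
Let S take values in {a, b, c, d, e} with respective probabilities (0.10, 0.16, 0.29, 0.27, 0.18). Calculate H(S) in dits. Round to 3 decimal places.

H(S) = −Σ p·log₁₀ p.
  −(0.10)·log₁₀(0.10) = 0.1000
  −(0.16)·log₁₀(0.16) = 0.1273
  −(0.29)·log₁₀(0.29) = 0.1559
  −(0.27)·log₁₀(0.27) = 0.1535
  −(0.18)·log₁₀(0.18) = 0.1341
Sum: 0.1000 + 0.1273 + 0.1559 + 0.1535 + 0.1341 = 0.671 dits.

0.671 dits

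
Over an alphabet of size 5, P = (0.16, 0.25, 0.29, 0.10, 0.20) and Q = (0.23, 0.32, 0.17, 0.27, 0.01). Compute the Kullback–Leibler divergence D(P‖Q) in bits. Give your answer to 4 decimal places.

0.7717 bits

D(P‖Q) = Σ p·log₂(p/q).
  0.16·log₂(0.16/0.23) = -0.08377
  0.25·log₂(0.25/0.32) = -0.08904
  0.29·log₂(0.29/0.17) = 0.22345
  0.10·log₂(0.10/0.27) = -0.14330
  0.20·log₂(0.20/0.01) = 0.86439
D(P‖Q) = 0.7717 bits.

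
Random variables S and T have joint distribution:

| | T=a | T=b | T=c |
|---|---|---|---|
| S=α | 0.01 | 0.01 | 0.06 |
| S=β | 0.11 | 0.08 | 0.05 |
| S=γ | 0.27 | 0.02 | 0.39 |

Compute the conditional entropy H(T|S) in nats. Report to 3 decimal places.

0.848 nats

Chain rule: H(T|S) = H(S,T) − H(S).
Marginals: p(S) = (0.0800, 0.2400, 0.6800), p(T) = (0.3900, 0.1100, 0.5000).
H(S,T) = 1.6545 nats; H(S) = 0.8068 nats.
H(T|S) = 1.6545 − 0.8068 = 0.848 nats.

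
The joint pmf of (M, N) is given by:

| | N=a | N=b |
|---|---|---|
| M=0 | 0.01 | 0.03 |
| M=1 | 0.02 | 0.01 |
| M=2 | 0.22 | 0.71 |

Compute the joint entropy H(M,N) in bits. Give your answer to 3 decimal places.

H(M,N) = −Σ p(x,y)·log₂ p(x,y) over all 6 cells.
  cell (0,a): −0.01·log₂0.01 = 0.0664
  cell (0,b): −0.03·log₂0.03 = 0.1518
  cell (1,a): −0.02·log₂0.02 = 0.1129
  cell (1,b): −0.01·log₂0.01 = 0.0664
  cell (2,a): −0.22·log₂0.22 = 0.4806
  cell (2,b): −0.71·log₂0.71 = 0.3508
Sum = 1.229 bits.

1.229 bits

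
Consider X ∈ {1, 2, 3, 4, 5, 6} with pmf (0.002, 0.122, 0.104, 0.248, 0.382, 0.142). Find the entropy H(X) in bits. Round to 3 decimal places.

H(X) = −Σ p·log₂ p.
  −(0.002)·log₂(0.002) = 0.0179
  −(0.122)·log₂(0.122) = 0.3703
  −(0.104)·log₂(0.104) = 0.3396
  −(0.248)·log₂(0.248) = 0.4989
  −(0.382)·log₂(0.382) = 0.5304
  −(0.142)·log₂(0.142) = 0.3999
Sum: 0.0179 + 0.3703 + 0.3396 + 0.4989 + 0.5304 + 0.3999 = 2.157 bits.

2.157 bits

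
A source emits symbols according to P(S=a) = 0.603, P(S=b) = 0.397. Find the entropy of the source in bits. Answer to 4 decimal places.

0.9692 bits

H(S) = −Σ p·log₂ p.
  −(0.603)·log₂(0.603) = 0.44005
  −(0.397)·log₂(0.397) = 0.52912
Sum: 0.44005 + 0.52912 = 0.9692 bits.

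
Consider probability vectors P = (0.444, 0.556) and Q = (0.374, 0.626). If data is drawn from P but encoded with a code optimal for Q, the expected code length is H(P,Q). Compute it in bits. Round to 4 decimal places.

1.0057 bits

H(P,Q) = −Σ p·log₂ q.
  −0.444·log₂(0.374) = 0.62999
  −0.556·log₂(0.626) = 0.37573
H(P,Q) = 1.0057 bits.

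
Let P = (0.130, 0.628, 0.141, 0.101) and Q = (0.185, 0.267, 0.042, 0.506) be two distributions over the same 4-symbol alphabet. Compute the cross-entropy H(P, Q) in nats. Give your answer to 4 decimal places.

H(P,Q) = −Σ p·ln q.
  −0.130·ln(0.185) = 0.21936
  −0.628·ln(0.267) = 0.82928
  −0.141·ln(0.042) = 0.44698
  −0.101·ln(0.506) = 0.06880
H(P,Q) = 1.5644 nats.

1.5644 nats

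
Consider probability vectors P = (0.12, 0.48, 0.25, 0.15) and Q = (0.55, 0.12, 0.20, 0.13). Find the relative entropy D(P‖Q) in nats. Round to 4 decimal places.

D(P‖Q) = Σ p·ln(p/q).
  0.12·ln(0.12/0.55) = -0.18269
  0.48·ln(0.48/0.12) = 0.66542
  0.25·ln(0.25/0.20) = 0.05579
  0.15·ln(0.15/0.13) = 0.02147
D(P‖Q) = 0.5600 nats.

0.5600 nats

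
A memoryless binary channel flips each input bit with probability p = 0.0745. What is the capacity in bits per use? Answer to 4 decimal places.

Binary symmetric channel: C = 1 − h₂(ε) where h₂ is the binary entropy function.
h₂(0.0745) = −0.0745·log₂0.0745 − 0.9255·log₂0.9255 = 0.3825.
C = 1 − 0.3825 = 0.6175 bits per channel use.

0.6175 bits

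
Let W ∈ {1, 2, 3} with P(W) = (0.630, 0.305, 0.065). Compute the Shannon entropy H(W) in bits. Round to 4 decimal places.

H(W) = −Σ p·log₂ p.
  −(0.630)·log₂(0.630) = 0.41994
  −(0.305)·log₂(0.305) = 0.52250
  −(0.065)·log₂(0.065) = 0.25632
Sum: 0.41994 + 0.52250 + 0.25632 = 1.1988 bits.

1.1988 bits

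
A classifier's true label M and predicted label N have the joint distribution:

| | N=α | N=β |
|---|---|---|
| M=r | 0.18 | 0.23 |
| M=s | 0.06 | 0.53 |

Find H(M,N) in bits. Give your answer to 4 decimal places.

H(M,N) = −Σ p(x,y)·log₂ p(x,y) over all 4 cells.
  cell (r,α): −0.18·log₂0.18 = 0.44531
  cell (r,β): −0.23·log₂0.23 = 0.48767
  cell (s,α): −0.06·log₂0.06 = 0.24353
  cell (s,β): −0.53·log₂0.53 = 0.48545
Sum = 1.6620 bits.

1.6620 bits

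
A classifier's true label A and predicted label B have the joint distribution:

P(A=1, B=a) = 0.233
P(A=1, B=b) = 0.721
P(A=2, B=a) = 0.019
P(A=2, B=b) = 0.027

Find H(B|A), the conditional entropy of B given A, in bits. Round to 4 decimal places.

0.8101 bits

Chain rule: H(B|A) = H(A,B) − H(A).
Marginals: p(A) = (0.9540, 0.0460), p(B) = (0.2520, 0.7480).
H(A,B) = 1.0793 bits; H(A) = 0.2692 bits.
H(B|A) = 1.0793 − 0.2692 = 0.8101 bits.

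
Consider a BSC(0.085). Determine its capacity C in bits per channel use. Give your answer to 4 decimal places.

0.5804 bits

Binary symmetric channel: C = 1 − h₂(ε) where h₂ is the binary entropy function.
h₂(0.085) = −0.085·log₂0.085 − 0.915·log₂0.915 = 0.4196.
C = 1 − 0.4196 = 0.5804 bits per channel use.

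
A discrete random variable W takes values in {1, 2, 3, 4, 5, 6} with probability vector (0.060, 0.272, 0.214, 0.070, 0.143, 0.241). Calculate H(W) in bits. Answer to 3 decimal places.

2.395 bits

H(W) = −Σ p·log₂ p.
  −(0.060)·log₂(0.060) = 0.2435
  −(0.272)·log₂(0.272) = 0.5109
  −(0.214)·log₂(0.214) = 0.4760
  −(0.070)·log₂(0.070) = 0.2686
  −(0.143)·log₂(0.143) = 0.4012
  −(0.241)·log₂(0.241) = 0.4947
Sum: 0.2435 + 0.5109 + 0.4760 + 0.2686 + 0.4012 + 0.4947 = 2.395 bits.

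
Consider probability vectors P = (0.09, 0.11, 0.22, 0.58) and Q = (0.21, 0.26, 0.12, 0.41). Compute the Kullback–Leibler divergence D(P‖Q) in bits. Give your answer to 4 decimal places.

0.2361 bits

D(P‖Q) = Σ p·log₂(p/q).
  0.09·log₂(0.09/0.21) = -0.11002
  0.11·log₂(0.11/0.26) = -0.13651
  0.22·log₂(0.22/0.12) = 0.19238
  0.58·log₂(0.58/0.41) = 0.29025
D(P‖Q) = 0.2361 bits.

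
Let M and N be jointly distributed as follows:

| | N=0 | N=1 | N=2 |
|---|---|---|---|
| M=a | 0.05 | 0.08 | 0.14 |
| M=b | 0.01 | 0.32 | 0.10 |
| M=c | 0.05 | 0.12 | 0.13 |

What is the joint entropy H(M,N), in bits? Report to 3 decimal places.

2.795 bits

H(M,N) = −Σ p(x,y)·log₂ p(x,y) over all 9 cells.
  cell (a,0): −0.05·log₂0.05 = 0.2161
  cell (a,1): −0.08·log₂0.08 = 0.2915
  cell (a,2): −0.14·log₂0.14 = 0.3971
  cell (b,0): −0.01·log₂0.01 = 0.0664
  cell (b,1): −0.32·log₂0.32 = 0.5260
  cell (b,2): −0.10·log₂0.10 = 0.3322
  cell (c,0): −0.05·log₂0.05 = 0.2161
  cell (c,1): −0.12·log₂0.12 = 0.3671
  cell (c,2): −0.13·log₂0.13 = 0.3826
Sum = 2.795 bits.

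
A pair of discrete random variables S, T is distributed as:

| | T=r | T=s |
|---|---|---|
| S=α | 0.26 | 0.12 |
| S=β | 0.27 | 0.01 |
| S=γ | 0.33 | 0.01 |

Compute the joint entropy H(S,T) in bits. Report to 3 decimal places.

2.043 bits

H(S,T) = −Σ p(x,y)·log₂ p(x,y) over all 6 cells.
  cell (α,r): −0.26·log₂0.26 = 0.5053
  cell (α,s): −0.12·log₂0.12 = 0.3671
  cell (β,r): −0.27·log₂0.27 = 0.5100
  cell (β,s): −0.01·log₂0.01 = 0.0664
  cell (γ,r): −0.33·log₂0.33 = 0.5278
  cell (γ,s): −0.01·log₂0.01 = 0.0664
Sum = 2.043 bits.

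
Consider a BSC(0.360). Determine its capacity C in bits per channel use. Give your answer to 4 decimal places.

Binary symmetric channel: C = 1 − h₂(ε) where h₂ is the binary entropy function.
h₂(0.360) = −0.360·log₂0.360 − 0.640·log₂0.640 = 0.9427.
C = 1 − 0.9427 = 0.0573 bits per channel use.

0.0573 bits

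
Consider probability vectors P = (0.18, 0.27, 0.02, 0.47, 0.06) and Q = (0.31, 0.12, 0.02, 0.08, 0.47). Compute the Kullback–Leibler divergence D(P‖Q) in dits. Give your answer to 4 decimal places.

0.3604 dits

D(P‖Q) = Σ p·log₁₀(p/q).
  0.18·log₁₀(0.18/0.31) = -0.04250
  0.27·log₁₀(0.27/0.12) = 0.09509
  0.02·log₁₀(0.02/0.02) = 0.00000
  0.47·log₁₀(0.47/0.08) = 0.36143
  0.06·log₁₀(0.06/0.47) = -0.05364
D(P‖Q) = 0.3604 dits.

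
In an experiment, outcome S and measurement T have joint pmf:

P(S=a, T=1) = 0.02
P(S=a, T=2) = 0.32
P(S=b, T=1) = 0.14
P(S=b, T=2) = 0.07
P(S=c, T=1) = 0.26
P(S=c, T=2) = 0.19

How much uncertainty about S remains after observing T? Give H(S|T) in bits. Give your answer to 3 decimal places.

1.284 bits

Marginals: p(S) = (0.3400, 0.2100, 0.4500), p(T) = (0.4200, 0.5800).
H(S|T) = Σ p(T) · H(S|T=·).
  T=1: p=0.4200, H(S|T=1) = 1.1658
  T=2: p=0.5800, H(S|T=2) = 1.3690
Weighted sum = 1.284 bits.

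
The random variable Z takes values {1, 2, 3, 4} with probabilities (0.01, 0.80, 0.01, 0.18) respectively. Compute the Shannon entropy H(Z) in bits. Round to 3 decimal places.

0.836 bits

H(Z) = −Σ p·log₂ p.
  −(0.01)·log₂(0.01) = 0.0664
  −(0.80)·log₂(0.80) = 0.2575
  −(0.01)·log₂(0.01) = 0.0664
  −(0.18)·log₂(0.18) = 0.4453
Sum: 0.0664 + 0.2575 + 0.0664 + 0.4453 = 0.836 bits.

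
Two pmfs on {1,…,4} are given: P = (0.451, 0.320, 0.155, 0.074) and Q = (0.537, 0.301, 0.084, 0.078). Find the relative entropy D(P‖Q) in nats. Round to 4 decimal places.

D(P‖Q) = Σ p·ln(p/q).
  0.451·ln(0.451/0.537) = -0.07871
  0.320·ln(0.320/0.301) = 0.01959
  0.155·ln(0.155/0.084) = 0.09495
  0.074·ln(0.074/0.078) = -0.00390
D(P‖Q) = 0.0319 nats.

0.0319 nats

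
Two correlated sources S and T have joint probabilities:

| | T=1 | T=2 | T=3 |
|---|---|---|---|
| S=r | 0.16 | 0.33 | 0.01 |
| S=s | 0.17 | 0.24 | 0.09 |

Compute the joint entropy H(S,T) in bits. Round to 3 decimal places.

2.259 bits

H(S,T) = −Σ p(x,y)·log₂ p(x,y) over all 6 cells.
  cell (r,1): −0.16·log₂0.16 = 0.4230
  cell (r,2): −0.33·log₂0.33 = 0.5278
  cell (r,3): −0.01·log₂0.01 = 0.0664
  cell (s,1): −0.17·log₂0.17 = 0.4346
  cell (s,2): −0.24·log₂0.24 = 0.4941
  cell (s,3): −0.09·log₂0.09 = 0.3127
Sum = 2.259 bits.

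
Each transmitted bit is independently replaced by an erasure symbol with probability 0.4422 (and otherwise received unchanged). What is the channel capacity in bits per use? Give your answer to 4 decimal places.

0.5578 bits

Binary erasure channel: capacity C = 1 − ε.
C = 1 − 0.4422 = 0.5578 bits per channel use.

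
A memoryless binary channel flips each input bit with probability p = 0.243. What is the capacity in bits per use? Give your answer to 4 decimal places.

0.2000 bits

Binary symmetric channel: C = 1 − h₂(ε) where h₂ is the binary entropy function.
h₂(0.243) = −0.243·log₂0.243 − 0.757·log₂0.757 = 0.8000.
C = 1 − 0.8000 = 0.2000 bits per channel use.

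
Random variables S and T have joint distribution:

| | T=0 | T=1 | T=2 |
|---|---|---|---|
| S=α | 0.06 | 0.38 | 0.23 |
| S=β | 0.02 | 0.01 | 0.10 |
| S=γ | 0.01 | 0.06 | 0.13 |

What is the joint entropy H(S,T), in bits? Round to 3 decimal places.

2.466 bits

H(S,T) = −Σ p(x,y)·log₂ p(x,y) over all 9 cells.
  cell (α,0): −0.06·log₂0.06 = 0.2435
  cell (α,1): −0.38·log₂0.38 = 0.5305
  cell (α,2): −0.23·log₂0.23 = 0.4877
  cell (β,0): −0.02·log₂0.02 = 0.1129
  cell (β,1): −0.01·log₂0.01 = 0.0664
  cell (β,2): −0.10·log₂0.10 = 0.3322
  cell (γ,0): −0.01·log₂0.01 = 0.0664
  cell (γ,1): −0.06·log₂0.06 = 0.2435
  cell (γ,2): −0.13·log₂0.13 = 0.3826
Sum = 2.466 bits.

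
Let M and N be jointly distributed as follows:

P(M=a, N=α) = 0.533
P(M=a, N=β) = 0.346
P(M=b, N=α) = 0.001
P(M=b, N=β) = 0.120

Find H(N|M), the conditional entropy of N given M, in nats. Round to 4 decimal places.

Marginals: p(M) = (0.8790, 0.1210), p(N) = (0.5340, 0.4660).
H(N|M) = Σ p(M) · H(N|M=·).
  M=a: p=0.8790, H(N|M=a) = 0.6703
  M=b: p=0.1210, H(N|M=b) = 0.0479
Weighted sum = 0.5950 nats.

0.5950 nats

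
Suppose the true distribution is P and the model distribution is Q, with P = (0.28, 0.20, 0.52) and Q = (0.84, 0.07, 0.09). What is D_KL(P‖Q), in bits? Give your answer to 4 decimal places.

D(P‖Q) = Σ p·log₂(p/q).
  0.28·log₂(0.28/0.84) = -0.44379
  0.20·log₂(0.20/0.07) = 0.30291
  0.52·log₂(0.52/0.09) = 1.31587
D(P‖Q) = 1.1750 bits.

1.1750 bits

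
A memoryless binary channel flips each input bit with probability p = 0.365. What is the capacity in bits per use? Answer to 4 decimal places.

Binary symmetric channel: C = 1 − h₂(ε) where h₂ is the binary entropy function.
h₂(0.365) = −0.365·log₂0.365 − 0.635·log₂0.635 = 0.9468.
C = 1 − 0.9468 = 0.0532 bits per channel use.

0.0532 bits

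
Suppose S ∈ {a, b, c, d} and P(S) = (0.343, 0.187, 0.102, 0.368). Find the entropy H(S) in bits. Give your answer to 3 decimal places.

H(S) = −Σ p·log₂ p.
  −(0.343)·log₂(0.343) = 0.5295
  −(0.187)·log₂(0.187) = 0.4523
  −(0.102)·log₂(0.102) = 0.3359
  −(0.368)·log₂(0.368) = 0.5307
Sum: 0.5295 + 0.4523 + 0.3359 + 0.5307 = 1.848 bits.

1.848 bits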